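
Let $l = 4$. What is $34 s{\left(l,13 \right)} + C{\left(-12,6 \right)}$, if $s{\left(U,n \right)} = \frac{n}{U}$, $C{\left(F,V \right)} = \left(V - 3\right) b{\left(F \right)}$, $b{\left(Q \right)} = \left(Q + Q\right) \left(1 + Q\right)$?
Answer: $\frac{1805}{2} \approx 902.5$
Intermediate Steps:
$b{\left(Q \right)} = 2 Q \left(1 + Q\right)$
$C{\left(F,V \right)} = 2 F \left(1 + F\right) \left(-3 + V\right)$ ($C{\left(F,V \right)} = \left(V - 3\right) 2 F \left(1 + F\right) = \left(-3 + V\right) 2 F \left(1 + F\right) = 2 F \left(1 + F\right) \left(-3 + V\right)$)
$34 s{\left(l,13 \right)} + C{\left(-12,6 \right)} = 34 \cdot \frac{13}{4} + 2 \left(-12\right) \left(1 - 12\right) \left(-3 + 6\right) = 34 \cdot 13 \cdot \frac{1}{4} + 2 \left(-12\right) \left(-11\right) 3 = 34 \cdot \frac{13}{4} + 792 = \frac{221}{2} + 792 = \frac{1805}{2}$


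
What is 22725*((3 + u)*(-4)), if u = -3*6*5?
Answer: 7908300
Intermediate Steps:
u = -90 (u = -18*5 = -90)
22725*((3 + u)*(-4)) = 22725*((3 - 90)*(-4)) = 22725*(-87*(-4)) = 22725*348 = 7908300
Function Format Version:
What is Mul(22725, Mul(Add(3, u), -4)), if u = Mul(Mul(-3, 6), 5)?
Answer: 7908300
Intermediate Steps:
u = -90 (u = Mul(-18, 5) = -90)
Mul(22725, Mul(Add(3, u), -4)) = Mul(22725, Mul(Add(3, -90), -4)) = Mul(22725, Mul(-87, -4)) = Mul(22725, 348) = 7908300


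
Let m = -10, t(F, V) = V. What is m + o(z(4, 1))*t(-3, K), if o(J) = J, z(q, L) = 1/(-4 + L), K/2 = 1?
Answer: -32/3 ≈ -10.667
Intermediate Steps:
K = 2 (K = 2*1 = 2)
m + o(z(4, 1))*t(-3, K) = -10 + 2/(-4 + 1) = -10 + 2/(-3) = -10 - ⅓*2 = -10 - ⅔ = -32/3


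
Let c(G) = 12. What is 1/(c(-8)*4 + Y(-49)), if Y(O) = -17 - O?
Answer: 1/80 ≈ 0.012500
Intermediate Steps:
1/(c(-8)*4 + Y(-49)) = 1/(12*4 + (-17 - 1*(-49))) = 1/(48 + (-17 + 49)) = 1/(48 + 32) = 1/80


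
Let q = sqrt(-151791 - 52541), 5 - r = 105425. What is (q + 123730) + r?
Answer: 18310 + 2*I*sqrt(51083) ≈ 18310.0 + 452.03*I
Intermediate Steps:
r = -105420 (r = 5 - 1*105425 = 5 - 105425 = -105420)
q = 2*I*sqrt(51083) (q = sqrt(-204332) = 2*I*sqrt(51083) ≈ 452.03*I)
(q + 123730) + r = (2*I*sqrt(51083) + 123730) - 105420 = (123730 + 2*I*sqrt(51083)) - 105420 = 18310 + 2*I*sqrt(51083)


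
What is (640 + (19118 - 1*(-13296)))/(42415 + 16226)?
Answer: 11018/19547 ≈ 0.56367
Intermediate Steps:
(640 + (19118 - 1*(-13296)))/(42415 + 16226) = (640 + (19118 + 13296))/58641 = (640 + 32414)*(1/58641) = 33054*(1/58641) = 11018/19547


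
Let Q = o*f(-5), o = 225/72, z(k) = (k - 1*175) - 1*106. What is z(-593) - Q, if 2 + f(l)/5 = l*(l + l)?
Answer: -1624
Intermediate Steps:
f(l) = -10 + 10*l**2 (f(l) = -10 + 5*(l*(l + l)) = -10 + 5*(l*(2*l)) = -10 + 5*(2*l**2) = -10 + 10*l**2)
z(k) = -281 + k (z(k) = (k - 175) - 106 = (-175 + k) - 106 = -281 + k)
o = 25/8 (o = 225*(1/72) = 25/8 ≈ 3.1250)
Q = 750 (Q = 25*(-10 + 10*(-5)**2)/8 = 25*(-10 + 10*25)/8 = 25*(-10 + 250)/8 = (25/8)*240 = 750)
z(-593) - Q = (-281 - 593) - 1*750 = -874 - 750 = -1624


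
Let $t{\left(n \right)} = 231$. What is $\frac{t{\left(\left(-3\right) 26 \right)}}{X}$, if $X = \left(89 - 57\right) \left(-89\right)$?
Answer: $- \frac{231}{2848} \approx -0.08111$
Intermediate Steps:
$X = -2848$ ($X = 32 \left(-89\right) = -2848$)
$\frac{t{\left(\left(-3\right) 26 \right)}}{X} = \frac{231}{-2848} = 231 \left(- \frac{1}{2848}\right) = - \frac{231}{2848}$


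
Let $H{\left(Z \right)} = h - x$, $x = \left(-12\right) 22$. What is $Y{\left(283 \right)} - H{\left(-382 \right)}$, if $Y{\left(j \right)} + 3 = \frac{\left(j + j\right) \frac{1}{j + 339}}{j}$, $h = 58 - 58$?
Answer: $- \frac{83036}{311} \approx -267.0$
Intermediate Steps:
$h = 0$ ($h = 58 - 58 = 0$)
$x = -264$
$H{\left(Z \right)} = 264$ ($H{\left(Z \right)} = 0 - -264 = 0 + 264 = 264$)
$Y{\left(j \right)} = -3 + \frac{2}{339 + j}$ ($Y{\left(j \right)} = -3 + \frac{\left(j + j\right) \frac{1}{j + 339}}{j} = -3 + \frac{2 j \frac{1}{339 + j}}{j} = -3 + \frac{2}{339 + j}$)
$Y{\left(283 \right)} - H{\left(-382 \right)} = \frac{-1015 - 849}{339 + 283} - 264 = \frac{-1015 - 849}{622} - 264 = \frac{1}{622} \left(-1864\right) - 264 = - \frac{932}{311} - 264 = - \frac{83036}{311}$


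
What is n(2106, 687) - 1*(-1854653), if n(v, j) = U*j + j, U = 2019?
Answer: 3242393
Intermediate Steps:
n(v, j) = 2020*j (n(v, j) = 2019*j + j = 2020*j)
n(2106, 687) - 1*(-1854653) = 2020*687 - 1*(-1854653) = 1387740 + 1854653 = 3242393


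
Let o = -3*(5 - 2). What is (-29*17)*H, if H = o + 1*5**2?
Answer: -7888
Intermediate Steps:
o = -9 (o = -3*3 = -9)
H = 16 (H = -9 + 1*5**2 = -9 + 1*25 = -9 + 25 = 16)
(-29*17)*H = -29*17*16 = -493*16 = -7888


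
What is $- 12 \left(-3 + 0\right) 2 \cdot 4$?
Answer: $288$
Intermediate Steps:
$- 12 \left(-3 + 0\right) 2 \cdot 4 = - 12 \left(\left(-3\right) 2\right) 4 = \left(-12\right) \left(-6\right) 4 = 72 \cdot 4 = 288$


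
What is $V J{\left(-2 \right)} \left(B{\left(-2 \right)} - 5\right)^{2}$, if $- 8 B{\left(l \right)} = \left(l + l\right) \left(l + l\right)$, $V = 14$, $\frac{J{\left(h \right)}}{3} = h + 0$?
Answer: $-4116$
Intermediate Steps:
$J{\left(h \right)} = 3 h$ ($J{\left(h \right)} = 3 \left(h + 0\right) = 3 h$)
$B{\left(l \right)} = - \frac{l^{2}}{2}$ ($B{\left(l \right)} = - \frac{\left(l + l\right) \left(l + l\right)}{8} = - \frac{2 l 2 l}{8} = - \frac{4 l^{2}}{8} = - \frac{l^{2}}{2}$)
$V J{\left(-2 \right)} \left(B{\left(-2 \right)} - 5\right)^{2} = 14 \cdot 3 \left(-2\right) \left(- \frac{\left(-2\right)^{2}}{2} - 5\right)^{2} = 14 \left(-6\right) \left(\left(- \frac{1}{2}\right) 4 - 5\right)^{2} = - 84 \left(-2 - 5\right)^{2} = - 84 \left(-7\right)^{2} = \left(-84\right) 49 = -4116$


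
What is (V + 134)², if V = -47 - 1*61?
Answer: 676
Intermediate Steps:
V = -108 (V = -47 - 61 = -108)
(V + 134)² = (-108 + 134)² = 26² = 676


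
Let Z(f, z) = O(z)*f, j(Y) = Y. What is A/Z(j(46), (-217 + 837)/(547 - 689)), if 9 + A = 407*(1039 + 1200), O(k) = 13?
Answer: 455632/299 ≈ 1523.9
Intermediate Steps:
Z(f, z) = 13*f
A = 911264 (A = -9 + 407*(1039 + 1200) = -9 + 407*2239 = -9 + 911273 = 911264)
A/Z(j(46), (-217 + 837)/(547 - 689)) = 911264/((13*46)) = 911264/598 = 911264*(1/598) = 455632/299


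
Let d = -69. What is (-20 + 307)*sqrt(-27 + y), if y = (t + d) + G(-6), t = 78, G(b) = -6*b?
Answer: 861*sqrt(2) ≈ 1217.6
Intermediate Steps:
y = 45 (y = (78 - 69) - 6*(-6) = 9 + 36 = 45)
(-20 + 307)*sqrt(-27 + y) = (-20 + 307)*sqrt(-27 + 45) = 287*sqrt(18) = 287*(3*sqrt(2)) = 861*sqrt(2)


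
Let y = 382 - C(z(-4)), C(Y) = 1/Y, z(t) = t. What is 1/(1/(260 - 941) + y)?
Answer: 2724/1041245 ≈ 0.0026161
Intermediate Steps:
y = 1529/4 (y = 382 - 1/(-4) = 382 - 1*(-¼) = 382 + ¼ = 1529/4 ≈ 382.25)
1/(1/(260 - 941) + y) = 1/(1/(260 - 941) + 1529/4) = 1/(1/(-681) + 1529/4) = 1/(-1/681 + 1529/4) = 1/(1041245/2724) = 2724/1041245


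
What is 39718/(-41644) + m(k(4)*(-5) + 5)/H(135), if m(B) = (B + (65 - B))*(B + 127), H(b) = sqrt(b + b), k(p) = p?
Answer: -19859/20822 + 728*sqrt(30)/9 ≈ 442.09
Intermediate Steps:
H(b) = sqrt(2)*sqrt(b) (H(b) = sqrt(2*b) = sqrt(2)*sqrt(b))
m(B) = 8255 + 65*B (m(B) = 65*(127 + B) = 8255 + 65*B)
39718/(-41644) + m(k(4)*(-5) + 5)/H(135) = 39718/(-41644) + (8255 + 65*(4*(-5) + 5))/((sqrt(2)*sqrt(135))) = 39718*(-1/41644) + (8255 + 65*(-20 + 5))/((sqrt(2)*(3*sqrt(15)))) = -19859/20822 + (8255 + 65*(-15))/((3*sqrt(30))) = -19859/20822 + (8255 - 975)*(sqrt(30)/90) = -19859/20822 + 7280*(sqrt(30)/90) = -19859/20822 + 728*sqrt(30)/9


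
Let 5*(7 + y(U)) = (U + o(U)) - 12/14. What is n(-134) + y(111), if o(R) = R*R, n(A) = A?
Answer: 82083/35 ≈ 2345.2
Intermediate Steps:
o(R) = R**2
y(U) = -251/35 + U/5 + U**2/5 (y(U) = -7 + ((U + U**2) - 12/14)/5 = -7 + ((U + U**2) - 12*1/14)/5 = -7 + ((U + U**2) - 6/7)/5 = -7 + (-6/7 + U + U**2)/5 = -7 + (-6/35 + U/5 + U**2/5) = -251/35 + U/5 + U**2/5)
n(-134) + y(111) = -134 + (-251/35 + (1/5)*111 + (1/5)*111**2) = -134 + (-251/35 + 111/5 + (1/5)*12321) = -134 + (-251/35 + 111/5 + 12321/5) = -134 + 86773/35 = 82083/35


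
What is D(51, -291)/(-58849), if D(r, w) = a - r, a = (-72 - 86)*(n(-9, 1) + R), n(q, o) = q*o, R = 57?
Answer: 7635/58849 ≈ 0.12974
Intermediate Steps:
n(q, o) = o*q
a = -7584 (a = (-72 - 86)*(1*(-9) + 57) = -158*(-9 + 57) = -158*48 = -7584)
D(r, w) = -7584 - r
D(51, -291)/(-58849) = (-7584 - 1*51)/(-58849) = (-7584 - 51)*(-1/58849) = -7635*(-1/58849) = 7635/58849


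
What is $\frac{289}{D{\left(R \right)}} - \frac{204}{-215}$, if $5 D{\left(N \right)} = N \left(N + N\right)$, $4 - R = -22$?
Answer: $\frac{586483}{290680} \approx 2.0176$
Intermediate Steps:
$R = 26$ ($R = 4 - -22 = 4 + 22 = 26$)
$D{\left(N \right)} = \frac{2 N^{2}}{5}$ ($D{\left(N \right)} = \frac{N \left(N + N\right)}{5} = \frac{N 2 N}{5} = \frac{2 N^{2}}{5}$)
$\frac{289}{D{\left(R \right)}} - \frac{204}{-215} = \frac{289}{\frac{2}{5} \cdot 26^{2}} - \frac{204}{-215} = \frac{289}{\frac{2}{5} \cdot 676} - - \frac{204}{215} = \frac{289}{\frac{1352}{5}} + \frac{204}{215} = 289 \cdot \frac{5}{1352} + \frac{204}{215} = \frac{1445}{1352} + \frac{204}{215} = \frac{586483}{290680}$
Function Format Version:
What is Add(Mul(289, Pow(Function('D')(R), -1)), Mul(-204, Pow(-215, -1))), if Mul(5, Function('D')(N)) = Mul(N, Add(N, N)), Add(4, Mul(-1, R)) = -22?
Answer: Rational(586483, 290680) ≈ 2.0176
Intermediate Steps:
R = 26 (R = Add(4, Mul(-1, -22)) = Add(4, 22) = 26)
Function('D')(N) = Mul(Rational(2, 5), Pow(N, 2)) (Function('D')(N) = Mul(Rational(1, 5), Mul(N, Add(N, N))) = Mul(Rational(1, 5), Mul(N, Mul(2, N))) = Mul(Rational(1, 5), Mul(2, Pow(N, 2))) = Mul(Rational(2, 5), Pow(N, 2)))
Add(Mul(289, Pow(Function('D')(R), -1)), Mul(-204, Pow(-215, -1))) = Add(Mul(289, Pow(Mul(Rational(2, 5), Pow(26, 2)), -1)), Mul(-204, Pow(-215, -1))) = Add(Mul(289, Pow(Mul(Rational(2, 5), 676), -1)), Mul(-204, Rational(-1, 215))) = Add(Mul(289, Pow(Rational(1352, 5), -1)), Rational(204, 215)) = Add(Mul(289, Rational(5, 1352)), Rational(204, 215)) = Add(Rational(1445, 1352), Rational(204, 215)) = Rational(586483, 290680)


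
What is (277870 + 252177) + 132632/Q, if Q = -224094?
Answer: 59390109893/112047 ≈ 5.3005e+5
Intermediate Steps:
(277870 + 252177) + 132632/Q = (277870 + 252177) + 132632/(-224094) = 530047 + 132632*(-1/224094) = 530047 - 66316/112047 = 59390109893/112047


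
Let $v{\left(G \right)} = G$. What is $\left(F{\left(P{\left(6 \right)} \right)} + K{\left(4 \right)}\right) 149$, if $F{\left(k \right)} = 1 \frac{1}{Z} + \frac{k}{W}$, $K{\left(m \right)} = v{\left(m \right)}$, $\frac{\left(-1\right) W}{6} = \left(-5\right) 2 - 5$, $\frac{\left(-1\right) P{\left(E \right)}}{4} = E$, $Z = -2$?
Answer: $\frac{14453}{30} \approx 481.77$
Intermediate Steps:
$P{\left(E \right)} = - 4 E$
$W = 90$ ($W = - 6 \left(\left(-5\right) 2 - 5\right) = - 6 \left(-10 - 5\right) = \left(-6\right) \left(-15\right) = 90$)
$K{\left(m \right)} = m$
$F{\left(k \right)} = - \frac{1}{2} + \frac{k}{90}$ ($F{\left(k \right)} = 1 \frac{1}{-2} + \frac{k}{90} = 1 \left(- \frac{1}{2}\right) + k \frac{1}{90} = - \frac{1}{2} + \frac{k}{90}$)
$\left(F{\left(P{\left(6 \right)} \right)} + K{\left(4 \right)}\right) 149 = \left(\left(- \frac{1}{2} + \frac{\left(-4\right) 6}{90}\right) + 4\right) 149 = \left(\left(- \frac{1}{2} + \frac{1}{90} \left(-24\right)\right) + 4\right) 149 = \left(\left(- \frac{1}{2} - \frac{4}{15}\right) + 4\right) 149 = \left(- \frac{23}{30} + 4\right) 149 = \frac{97}{30} \cdot 149 = \frac{14453}{30}$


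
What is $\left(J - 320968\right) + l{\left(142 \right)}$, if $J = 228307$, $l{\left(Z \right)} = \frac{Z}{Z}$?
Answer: $-92660$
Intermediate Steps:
$l{\left(Z \right)} = 1$
$\left(J - 320968\right) + l{\left(142 \right)} = \left(228307 - 320968\right) + 1 = -92661 + 1 = -92660$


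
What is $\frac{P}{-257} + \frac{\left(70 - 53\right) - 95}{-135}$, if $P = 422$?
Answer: $- \frac{12308}{11565} \approx -1.0642$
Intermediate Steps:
$\frac{P}{-257} + \frac{\left(70 - 53\right) - 95}{-135} = \frac{422}{-257} + \frac{\left(70 - 53\right) - 95}{-135} = 422 \left(- \frac{1}{257}\right) + \left(17 - 95\right) \left(- \frac{1}{135}\right) = - \frac{422}{257} - - \frac{26}{45} = - \frac{422}{257} + \frac{26}{45} = - \frac{12308}{11565}$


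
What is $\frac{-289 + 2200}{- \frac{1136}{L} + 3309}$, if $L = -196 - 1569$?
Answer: $\frac{481845}{834503} \approx 0.5774$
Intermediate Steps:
$L = -1765$ ($L = -196 - 1569 = -1765$)
$\frac{-289 + 2200}{- \frac{1136}{L} + 3309} = \frac{-289 + 2200}{- \frac{1136}{-1765} + 3309} = \frac{1911}{\left(-1136\right) \left(- \frac{1}{1765}\right) + 3309} = \frac{1911}{\frac{1136}{1765} + 3309} = \frac{1911}{\frac{5841521}{1765}} = 1911 \cdot \frac{1765}{5841521} = \frac{481845}{834503}$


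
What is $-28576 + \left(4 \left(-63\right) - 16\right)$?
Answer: $-28844$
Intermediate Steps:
$-28576 + \left(4 \left(-63\right) - 16\right) = -28576 - 268 = -28844$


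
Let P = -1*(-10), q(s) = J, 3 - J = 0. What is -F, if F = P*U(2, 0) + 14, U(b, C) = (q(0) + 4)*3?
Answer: -224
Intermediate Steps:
J = 3 (J = 3 - 1*0 = 3 + 0 = 3)
q(s) = 3
P = 10
U(b, C) = 21 (U(b, C) = (3 + 4)*3 = 7*3 = 21)
F = 224 (F = 10*21 + 14 = 210 + 14 = 224)
-F = -1*224 = -224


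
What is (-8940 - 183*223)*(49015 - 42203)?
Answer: -338890188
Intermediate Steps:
(-8940 - 183*223)*(49015 - 42203) = (-8940 - 40809)*6812 = -49749*6812 = -338890188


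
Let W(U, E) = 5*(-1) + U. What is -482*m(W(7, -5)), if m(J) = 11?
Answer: -5302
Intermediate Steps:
W(U, E) = -5 + U
-482*m(W(7, -5)) = -482*11 = -5302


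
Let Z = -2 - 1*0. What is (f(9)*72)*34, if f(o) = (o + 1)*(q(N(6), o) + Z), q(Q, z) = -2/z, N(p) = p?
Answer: -54400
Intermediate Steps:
Z = -2 (Z = -2 + 0 = -2)
f(o) = (1 + o)*(-2 - 2/o) (f(o) = (o + 1)*(-2/o - 2) = (1 + o)*(-2 - 2/o))
(f(9)*72)*34 = ((-4 - 2*9 - 2/9)*72)*34 = ((-4 - 18 - 2*1/9)*72)*34 = ((-4 - 18 - 2/9)*72)*34 = -200/9*72*34 = -1600*34 = -54400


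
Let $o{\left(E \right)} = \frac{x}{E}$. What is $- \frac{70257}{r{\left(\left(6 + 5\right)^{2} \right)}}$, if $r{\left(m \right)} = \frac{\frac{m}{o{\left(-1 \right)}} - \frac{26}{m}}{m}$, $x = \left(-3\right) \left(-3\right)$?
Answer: $\frac{9257694633}{14875} \approx 6.2237 \cdot 10^{5}$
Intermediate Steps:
$x = 9$
$o{\left(E \right)} = \frac{9}{E}$
$r{\left(m \right)} = \frac{- \frac{26}{m} - \frac{m}{9}}{m}$ ($r{\left(m \right)} = \frac{\frac{m}{9 \frac{1}{-1}} - \frac{26}{m}}{m} = \frac{\frac{m}{9 \left(-1\right)} - \frac{26}{m}}{m} = \frac{\frac{m}{-9} - \frac{26}{m}}{m} = \frac{m \left(- \frac{1}{9}\right) - \frac{26}{m}}{m} = \frac{- \frac{m}{9} - \frac{26}{m}}{m} = \frac{- \frac{26}{m} - \frac{m}{9}}{m}$)
$- \frac{70257}{r{\left(\left(6 + 5\right)^{2} \right)}} = - \frac{70257}{- \frac{1}{9} - \frac{26}{\left(6 + 5\right)^{4}}} = - \frac{70257}{- \frac{1}{9} - \frac{26}{14641}} = - \frac{70257}{- \frac{14875}{131769}} = \left(-70257\right) \left(- \frac{131769}{14875}\right) = \frac{9257694633}{14875}$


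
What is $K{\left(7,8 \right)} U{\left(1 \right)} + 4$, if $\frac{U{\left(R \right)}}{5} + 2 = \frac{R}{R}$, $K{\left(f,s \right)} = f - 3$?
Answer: $-16$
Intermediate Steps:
$K{\left(f,s \right)} = -3 + f$
$U{\left(R \right)} = -5$ ($U{\left(R \right)} = -10 + 5 \frac{R}{R} = -10 + 5 \cdot 1 = -10 + 5 = -5$)
$K{\left(7,8 \right)} U{\left(1 \right)} + 4 = \left(-3 + 7\right) \left(-5\right) + 4 = 4 \left(-5\right) + 4 = -20 + 4 = -16$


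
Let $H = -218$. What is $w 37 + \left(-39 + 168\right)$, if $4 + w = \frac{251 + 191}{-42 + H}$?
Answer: $- \frac{819}{10} \approx -81.9$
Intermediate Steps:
$w = - \frac{57}{10}$ ($w = -4 + \frac{251 + 191}{-42 - 218} = -4 + \frac{442}{-260} = -4 + 442 \left(- \frac{1}{260}\right) = -4 - \frac{17}{10} = - \frac{57}{10} \approx -5.7$)
$w 37 + \left(-39 + 168\right) = \left(- \frac{57}{10}\right) 37 + \left(-39 + 168\right) = - \frac{2109}{10} + 129 = - \frac{819}{10}$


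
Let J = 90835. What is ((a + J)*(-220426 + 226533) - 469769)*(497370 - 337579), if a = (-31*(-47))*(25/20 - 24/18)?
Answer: 1061366498724283/12 ≈ 8.8447e+13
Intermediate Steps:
a = -1457/12 (a = 1457*(25*(1/20) - 24*1/18) = 1457*(5/4 - 4/3) = 1457*(-1/12) = -1457/12 ≈ -121.42)
((a + J)*(-220426 + 226533) - 469769)*(497370 - 337579) = ((-1457/12 + 90835)*(-220426 + 226533) - 469769)*(497370 - 337579) = ((1088563/12)*6107 - 469769)*159791 = (6647854241/12 - 469769)*159791 = (6642217013/12)*159791 = 1061366498724283/12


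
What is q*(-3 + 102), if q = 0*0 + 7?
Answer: 693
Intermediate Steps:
q = 7 (q = 0 + 7 = 7)
q*(-3 + 102) = 7*(-3 + 102) = 7*99 = 693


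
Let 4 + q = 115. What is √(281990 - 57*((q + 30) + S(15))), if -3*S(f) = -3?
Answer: 2*√68474 ≈ 523.35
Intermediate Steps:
q = 111 (q = -4 + 115 = 111)
S(f) = 1 (S(f) = -⅓*(-3) = 1)
√(281990 - 57*((q + 30) + S(15))) = √(281990 - 57*((111 + 30) + 1)) = √(281990 - 57*(141 + 1)) = √(281990 - 57*142) = √(281990 - 8094) = √273896 = 2*√68474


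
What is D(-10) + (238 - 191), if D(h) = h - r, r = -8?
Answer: 45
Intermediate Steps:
D(h) = 8 + h (D(h) = h - 1*(-8) = h + 8 = 8 + h)
D(-10) + (238 - 191) = (8 - 10) + (238 - 191) = -2 + 47 = 45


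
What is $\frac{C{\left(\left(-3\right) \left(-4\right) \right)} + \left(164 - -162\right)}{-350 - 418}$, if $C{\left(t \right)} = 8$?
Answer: $- \frac{167}{384} \approx -0.4349$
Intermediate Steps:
$\frac{C{\left(\left(-3\right) \left(-4\right) \right)} + \left(164 - -162\right)}{-350 - 418} = \frac{8 + \left(164 - -162\right)}{-350 - 418} = \frac{8 + \left(164 + 162\right)}{-768} = \left(8 + 326\right) \left(- \frac{1}{768}\right) = 334 \left(- \frac{1}{768}\right) = - \frac{167}{384}$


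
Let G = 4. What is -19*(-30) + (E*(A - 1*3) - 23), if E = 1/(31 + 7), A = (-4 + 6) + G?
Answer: 20789/38 ≈ 547.08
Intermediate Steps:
A = 6 (A = (-4 + 6) + 4 = 2 + 4 = 6)
E = 1/38 ≈ 0.026316
-19*(-30) + (E*(A - 1*3) - 23) = -19*(-30) + ((6 - 1*3)/38 - 23) = 570 + ((6 - 3)/38 - 23) = 570 + ((1/38)*3 - 23) = 570 + (3/38 - 23) = 570 - 871/38 = 20789/38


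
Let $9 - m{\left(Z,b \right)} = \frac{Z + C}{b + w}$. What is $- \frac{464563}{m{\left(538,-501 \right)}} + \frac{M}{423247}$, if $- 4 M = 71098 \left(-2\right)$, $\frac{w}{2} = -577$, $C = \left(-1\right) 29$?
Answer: $- \frac{325413655384159}{6519696788} \approx -49912.0$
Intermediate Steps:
$C = -29$
$w = -1154$ ($w = 2 \left(-577\right) = -1154$)
$M = 35549$ ($M = - \frac{71098 \left(-2\right)}{4} = \left(- \frac{1}{4}\right) \left(-142196\right) = 35549$)
$m{\left(Z,b \right)} = 9 - \frac{-29 + Z}{-1154 + b}$ ($m{\left(Z,b \right)} = 9 - \frac{Z - 29}{b - 1154} = 9 - \frac{-29 + Z}{-1154 + b}$)
$- \frac{464563}{m{\left(538,-501 \right)}} + \frac{M}{423247} = - \frac{464563}{\frac{1}{-1154 - 501} \left(-10357 - 538 + 9 \left(-501\right)\right)} + \frac{35549}{423247} = - \frac{464563}{\frac{1}{-1655} \left(-10357 - 538 - 4509\right)} + 35549 \cdot \frac{1}{423247} = - \frac{464563}{\left(- \frac{1}{1655}\right) \left(-15404\right)} + \frac{35549}{423247} = - \frac{464563}{\frac{15404}{1655}} + \frac{35549}{423247} = \left(-464563\right) \frac{1655}{15404} + \frac{35549}{423247} = - \frac{768851765}{15404} + \frac{35549}{423247} = - \frac{325413655384159}{6519696788}$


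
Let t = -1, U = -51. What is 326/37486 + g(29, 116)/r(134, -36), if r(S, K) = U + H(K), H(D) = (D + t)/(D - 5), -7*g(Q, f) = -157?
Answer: -118305077/269486854 ≈ -0.43900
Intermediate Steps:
g(Q, f) = 157/7 (g(Q, f) = -⅐*(-157) = 157/7)
H(D) = (-1 + D)/(-5 + D) (H(D) = (D - 1)/(D - 5) = (-1 + D)/(-5 + D))
r(S, K) = -51 + (-1 + K)/(-5 + K)
326/37486 + g(29, 116)/r(134, -36) = 326/37486 + 157/(7*((2*(127 - 25*(-36))/(-5 - 36)))) = 326*(1/37486) + 157/(7*((2*(127 + 900)/(-41)))) = 163/18743 + 157/(7*((2*(-1/41)*1027))) = 163/18743 + 157/(7*(-2054/41)) = 163/18743 + (157/7)*(-41/2054) = 163/18743 - 6437/14378 = -118305077/269486854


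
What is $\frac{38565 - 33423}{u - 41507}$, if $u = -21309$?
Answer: $- \frac{2571}{31408} \approx -0.081858$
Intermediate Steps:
$\frac{38565 - 33423}{u - 41507} = \frac{38565 - 33423}{-21309 - 41507} = \frac{5142}{-62816} = 5142 \left(- \frac{1}{62816}\right) = - \frac{2571}{31408}$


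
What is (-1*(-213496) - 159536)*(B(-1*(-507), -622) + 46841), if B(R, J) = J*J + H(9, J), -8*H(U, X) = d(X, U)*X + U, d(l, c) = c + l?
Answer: 20831966225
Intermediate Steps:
H(U, X) = -U/8 - X*(U + X)/8 (H(U, X) = -((U + X)*X + U)/8 = -(X*(U + X) + U)/8 = -(U + X*(U + X))/8 = -U/8 - X*(U + X)/8)
B(R, J) = -9/8 + J² - J*(9 + J)/8 (B(R, J) = J*J + (-⅛*9 - J*(9 + J)/8) = J² + (-9/8 - J*(9 + J)/8) = -9/8 + J² - J*(9 + J)/8)
(-1*(-213496) - 159536)*(B(-1*(-507), -622) + 46841) = (-1*(-213496) - 159536)*((-9/8 - 9/8*(-622) + (7/8)*(-622)²) + 46841) = (213496 - 159536)*((-9/8 + 2799/4 + (7/8)*386884) + 46841) = 53960*((-9/8 + 2799/4 + 677047/2) + 46841) = 53960*(2713777/8 + 46841) = 53960*(3088505/8) = 20831966225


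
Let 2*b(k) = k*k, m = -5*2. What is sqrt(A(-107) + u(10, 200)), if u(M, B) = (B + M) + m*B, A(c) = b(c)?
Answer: sqrt(15738)/2 ≈ 62.726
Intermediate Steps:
m = -10
b(k) = k**2/2 (b(k) = (k*k)/2 = k**2/2)
A(c) = c**2/2
u(M, B) = M - 9*B (u(M, B) = (B + M) - 10*B = M - 9*B)
sqrt(A(-107) + u(10, 200)) = sqrt((1/2)*(-107)**2 + (10 - 9*200)) = sqrt((1/2)*11449 + (10 - 1800)) = sqrt(11449/2 - 1790) = sqrt(7869/2) = sqrt(15738)/2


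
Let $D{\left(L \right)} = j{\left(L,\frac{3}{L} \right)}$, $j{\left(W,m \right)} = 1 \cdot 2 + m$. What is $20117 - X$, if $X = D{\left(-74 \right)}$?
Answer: $\frac{1488513}{74} \approx 20115.0$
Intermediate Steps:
$j{\left(W,m \right)} = 2 + m$
$D{\left(L \right)} = 2 + \frac{3}{L}$
$X = \frac{145}{74}$ ($X = 2 + \frac{3}{-74} = 2 + 3 \left(- \frac{1}{74}\right) = 2 - \frac{3}{74} = \frac{145}{74} \approx 1.9595$)
$20117 - X = 20117 - \frac{145}{74} = \frac{1488513}{74}$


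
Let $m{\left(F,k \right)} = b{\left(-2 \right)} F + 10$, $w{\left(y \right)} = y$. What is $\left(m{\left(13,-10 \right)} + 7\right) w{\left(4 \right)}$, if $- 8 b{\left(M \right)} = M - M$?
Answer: $68$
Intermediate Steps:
$b{\left(M \right)} = 0$ ($b{\left(M \right)} = - \frac{M - M}{8} = \left(- \frac{1}{8}\right) 0 = 0$)
$m{\left(F,k \right)} = 10$ ($m{\left(F,k \right)} = 0 F + 10 = 0 + 10 = 10$)
$\left(m{\left(13,-10 \right)} + 7\right) w{\left(4 \right)} = \left(10 + 7\right) 4 = 17 \cdot 4 = 68$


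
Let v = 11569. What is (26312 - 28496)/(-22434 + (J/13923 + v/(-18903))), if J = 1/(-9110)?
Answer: 1745473717325520/17929956793965511 ≈ 0.097350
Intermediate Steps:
J = -1/9110 ≈ -0.00010977
(26312 - 28496)/(-22434 + (J/13923 + v/(-18903))) = (26312 - 28496)/(-22434 + (-1/9110/13923 + 11569/(-18903))) = -2184/(-22434 + (-1/9110*1/13923 + 11569*(-1/18903))) = -2184/(-22434 + (-1/126838530 - 11569/18903)) = -2184/(-22434 - 489131657491/799209577530) = -2184/(-17929956793965511/799209577530) = -2184*(-799209577530/17929956793965511) = 1745473717325520/17929956793965511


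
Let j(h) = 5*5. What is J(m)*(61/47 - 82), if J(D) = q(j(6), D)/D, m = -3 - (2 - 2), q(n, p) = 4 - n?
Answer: -26551/47 ≈ -564.92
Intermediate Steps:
j(h) = 25
m = -3 (m = -3 - 1*0 = -3 + 0 = -3)
J(D) = -21/D (J(D) = (4 - 1*25)/D = (4 - 25)/D = -21/D)
J(m)*(61/47 - 82) = (-21/(-3))*(61/47 - 82) = (-21*(-1/3))*(61*(1/47) - 82) = 7*(61/47 - 82) = 7*(-3793/47) = -26551/47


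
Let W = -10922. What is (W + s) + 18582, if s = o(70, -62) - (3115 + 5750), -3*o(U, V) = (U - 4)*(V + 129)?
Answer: -2679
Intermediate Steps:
o(U, V) = -(-4 + U)*(129 + V)/3 (o(U, V) = -(U - 4)*(V + 129)/3 = -(-4 + U)*(129 + V)/3)
s = -10339 (s = (172 - 43*70 + (4/3)*(-62) - ⅓*70*(-62)) - (3115 + 5750) = (172 - 3010 - 248/3 + 4340/3) - 1*8865 = -1474 - 8865 = -10339)
(W + s) + 18582 = (-10922 - 10339) + 18582 = -21261 + 18582 = -2679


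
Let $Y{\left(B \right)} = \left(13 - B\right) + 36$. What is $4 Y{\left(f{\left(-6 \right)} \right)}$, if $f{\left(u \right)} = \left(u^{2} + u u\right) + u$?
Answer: $-68$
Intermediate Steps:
$f{\left(u \right)} = u + 2 u^{2}$ ($f{\left(u \right)} = \left(u^{2} + u^{2}\right) + u = 2 u^{2} + u = u + 2 u^{2}$)
$Y{\left(B \right)} = 49 - B$
$4 Y{\left(f{\left(-6 \right)} \right)} = 4 \left(49 - - 6 \left(1 + 2 \left(-6\right)\right)\right) = 4 \left(49 - - 6 \left(1 - 12\right)\right) = 4 \left(49 - \left(-6\right) \left(-11\right)\right) = 4 \left(49 - 66\right) = 4 \left(-17\right) = -68$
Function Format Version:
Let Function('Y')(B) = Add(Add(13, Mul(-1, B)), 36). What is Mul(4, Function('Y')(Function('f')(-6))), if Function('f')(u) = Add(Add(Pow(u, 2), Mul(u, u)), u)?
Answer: -68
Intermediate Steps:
Function('f')(u) = Add(u, Mul(2, Pow(u, 2))) (Function('f')(u) = Add(Add(Pow(u, 2), Pow(u, 2)), u) = Add(Mul(2, Pow(u, 2)), u) = Add(u, Mul(2, Pow(u, 2))))
Function('Y')(B) = Add(49, Mul(-1, B))
Mul(4, Function('Y')(Function('f')(-6))) = Mul(4, Add(49, Mul(-1, Mul(-6, Add(1, Mul(2, -6)))))) = Mul(4, Add(49, Mul(-1, Mul(-6, Add(1, -12))))) = Mul(4, Add(49, Mul(-1, Mul(-6, -11)))) = Mul(4, Add(49, Mul(-1, 66))) = Mul(4, Add(49, -66)) = Mul(4, -17) = -68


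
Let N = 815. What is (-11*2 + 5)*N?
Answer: -13855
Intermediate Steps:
(-11*2 + 5)*N = (-11*2 + 5)*815 = (-22 + 5)*815 = -17*815 = -13855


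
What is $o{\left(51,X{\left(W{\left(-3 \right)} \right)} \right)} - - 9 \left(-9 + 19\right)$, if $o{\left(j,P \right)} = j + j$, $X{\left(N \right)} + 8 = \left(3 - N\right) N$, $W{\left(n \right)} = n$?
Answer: $192$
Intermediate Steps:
$X{\left(N \right)} = -8 + N \left(3 - N\right)$ ($X{\left(N \right)} = -8 + \left(3 - N\right) N = -8 + N \left(3 - N\right)$)
$o{\left(j,P \right)} = 2 j$
$o{\left(51,X{\left(W{\left(-3 \right)} \right)} \right)} - - 9 \left(-9 + 19\right) = 2 \cdot 51 - - 9 \left(-9 + 19\right) = 102 - \left(-9\right) 10 = 102 - -90 = 102 + 90 = 192$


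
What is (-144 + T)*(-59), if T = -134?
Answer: 16402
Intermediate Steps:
(-144 + T)*(-59) = (-144 - 134)*(-59) = -278*(-59) = 16402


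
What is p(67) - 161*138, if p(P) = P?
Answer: -22151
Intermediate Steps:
p(67) - 161*138 = 67 - 161*138 = 67 - 22218 = -22151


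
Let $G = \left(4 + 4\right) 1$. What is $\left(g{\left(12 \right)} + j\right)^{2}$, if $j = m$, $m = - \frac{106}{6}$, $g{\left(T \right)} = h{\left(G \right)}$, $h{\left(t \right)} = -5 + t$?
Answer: $\frac{1936}{9} \approx 215.11$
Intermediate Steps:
$G = 8$ ($G = 8 \cdot 1 = 8$)
$g{\left(T \right)} = 3$ ($g{\left(T \right)} = -5 + 8 = 3$)
$m = - \frac{53}{3}$ ($m = \left(-106\right) \frac{1}{6} = - \frac{53}{3} \approx -17.667$)
$j = - \frac{53}{3} \approx -17.667$
$\left(g{\left(12 \right)} + j\right)^{2} = \left(3 - \frac{53}{3}\right)^{2} = \left(- \frac{44}{3}\right)^{2} = \frac{1936}{9}$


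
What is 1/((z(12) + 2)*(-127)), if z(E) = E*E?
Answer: -1/18542 ≈ -5.3932e-5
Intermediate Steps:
z(E) = E²
1/((z(12) + 2)*(-127)) = 1/((12² + 2)*(-127)) = 1/((144 + 2)*(-127)) = 1/(146*(-127)) = 1/(-18542) = -1/18542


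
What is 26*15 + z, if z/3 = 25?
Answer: 465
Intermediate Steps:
z = 75 (z = 3*25 = 75)
26*15 + z = 26*15 + 75 = 390 + 75 = 465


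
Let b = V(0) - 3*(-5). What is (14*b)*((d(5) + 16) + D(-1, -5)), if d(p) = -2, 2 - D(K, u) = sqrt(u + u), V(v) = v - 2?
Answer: 2912 - 182*I*sqrt(10) ≈ 2912.0 - 575.53*I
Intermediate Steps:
V(v) = -2 + v
D(K, u) = 2 - sqrt(2)*sqrt(u) (D(K, u) = 2 - sqrt(u + u) = 2 - sqrt(2*u) = 2 - sqrt(2)*sqrt(u))
b = 13 (b = (-2 + 0) - 3*(-5) = -2 + 15 = 13)
(14*b)*((d(5) + 16) + D(-1, -5)) = (14*13)*((-2 + 16) + (2 - sqrt(2)*sqrt(-5))) = 182*(14 + (2 - sqrt(2)*I*sqrt(5))) = 182*(14 + (2 - I*sqrt(10))) = 182*(16 - I*sqrt(10)) = 2912 - 182*I*sqrt(10)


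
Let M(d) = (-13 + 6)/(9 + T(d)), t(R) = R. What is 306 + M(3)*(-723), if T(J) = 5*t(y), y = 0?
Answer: 2605/3 ≈ 868.33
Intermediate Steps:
T(J) = 0 (T(J) = 5*0 = 0)
M(d) = -7/9 (M(d) = (-13 + 6)/(9 + 0) = -7/9)
306 + M(3)*(-723) = 306 - 7/9*(-723) = 306 + 1687/3 = 2605/3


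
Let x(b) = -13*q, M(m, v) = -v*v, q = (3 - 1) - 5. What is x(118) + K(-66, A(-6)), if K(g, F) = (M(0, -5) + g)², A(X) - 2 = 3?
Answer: 8320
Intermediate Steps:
A(X) = 5 (A(X) = 2 + 3 = 5)
q = -3 (q = 2 - 5 = -3)
M(m, v) = -v²
K(g, F) = (-25 + g)² (K(g, F) = (-1*(-5)² + g)² = (-1*25 + g)² = (-25 + g)²)
x(b) = 39 (x(b) = -13*(-3) = 39)
x(118) + K(-66, A(-6)) = 39 + (-25 - 66)² = 39 + (-91)² = 39 + 8281 = 8320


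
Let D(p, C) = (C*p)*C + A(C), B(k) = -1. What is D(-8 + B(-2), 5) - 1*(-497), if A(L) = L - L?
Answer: 272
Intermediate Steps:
A(L) = 0
D(p, C) = p*C**2 (D(p, C) = (C*p)*C + 0 = p*C**2 + 0 = p*C**2)
D(-8 + B(-2), 5) - 1*(-497) = (-8 - 1)*5**2 - 1*(-497) = -9*25 + 497 = -225 + 497 = 272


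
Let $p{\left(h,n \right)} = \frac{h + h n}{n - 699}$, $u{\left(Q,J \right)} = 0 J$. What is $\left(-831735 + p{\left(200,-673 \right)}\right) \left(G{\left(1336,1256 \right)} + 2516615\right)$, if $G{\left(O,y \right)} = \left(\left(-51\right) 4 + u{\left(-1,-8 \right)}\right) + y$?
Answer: $- \frac{102595471548405}{49} \approx -2.0938 \cdot 10^{12}$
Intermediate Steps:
$u{\left(Q,J \right)} = 0$
$p{\left(h,n \right)} = \frac{h + h n}{-699 + n}$
$G{\left(O,y \right)} = -204 + y$ ($G{\left(O,y \right)} = \left(\left(-51\right) 4 + 0\right) + y = \left(-204 + 0\right) + y = -204 + y$)
$\left(-831735 + p{\left(200,-673 \right)}\right) \left(G{\left(1336,1256 \right)} + 2516615\right) = \left(-831735 + \frac{200 \left(1 - 673\right)}{-699 - 673}\right) \left(\left(-204 + 1256\right) + 2516615\right) = \left(-831735 + 200 \frac{1}{-1372} \left(-672\right)\right) \left(1052 + 2516615\right) = \left(-831735 + 200 \left(- \frac{1}{1372}\right) \left(-672\right)\right) 2517667 = \left(-831735 + \frac{4800}{49}\right) 2517667 = \left(- \frac{40750215}{49}\right) 2517667 = - \frac{102595471548405}{49}$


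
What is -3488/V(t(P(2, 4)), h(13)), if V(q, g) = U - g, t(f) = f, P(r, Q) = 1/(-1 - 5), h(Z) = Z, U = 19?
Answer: -1744/3 ≈ -581.33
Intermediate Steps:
P(r, Q) = -⅙ (P(r, Q) = 1/(-6) = -⅙)
V(q, g) = 19 - g
-3488/V(t(P(2, 4)), h(13)) = -3488/(19 - 1*13) = -3488/(19 - 13) = -3488/6 = -3488*⅙ = -1744/3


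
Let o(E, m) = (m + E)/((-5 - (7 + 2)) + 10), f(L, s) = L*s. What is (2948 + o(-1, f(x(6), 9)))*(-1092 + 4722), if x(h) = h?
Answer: 21306285/2 ≈ 1.0653e+7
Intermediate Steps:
o(E, m) = -E/4 - m/4 (o(E, m) = (E + m)/((-5 - 1*9) + 10) = (E + m)/((-5 - 9) + 10) = (E + m)/(-14 + 10) = (E + m)/(-4) = (E + m)*(-1/4) = -E/4 - m/4)
(2948 + o(-1, f(x(6), 9)))*(-1092 + 4722) = (2948 + (-1/4*(-1) - 3*9/2))*(-1092 + 4722) = (2948 + (1/4 - 1/4*54))*3630 = (2948 + (1/4 - 27/2))*3630 = (2948 - 53/4)*3630 = (11739/4)*3630 = 21306285/2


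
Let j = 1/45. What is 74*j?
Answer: 74/45 ≈ 1.6444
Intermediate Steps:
j = 1/45 ≈ 0.022222
74*j = 74*(1/45) = 74/45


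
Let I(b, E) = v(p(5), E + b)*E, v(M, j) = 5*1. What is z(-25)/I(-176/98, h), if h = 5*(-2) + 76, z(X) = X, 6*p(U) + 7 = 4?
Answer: -5/66 ≈ -0.075758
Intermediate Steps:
p(U) = -1/2 (p(U) = -7/6 + (1/6)*4 = -7/6 + 2/3 = -1/2)
v(M, j) = 5
h = 66 (h = -10 + 76 = 66)
I(b, E) = 5*E
z(-25)/I(-176/98, h) = -25/(5*66) = -25/330 = -25*1/330 = -5/66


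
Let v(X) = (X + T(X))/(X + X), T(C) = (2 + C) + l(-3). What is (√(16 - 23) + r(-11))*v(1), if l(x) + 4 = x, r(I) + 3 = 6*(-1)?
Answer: 27/2 - 3*I*√7/2 ≈ 13.5 - 3.9686*I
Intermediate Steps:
r(I) = -9 (r(I) = -3 + 6*(-1) = -3 - 6 = -9)
l(x) = -4 + x
T(C) = -5 + C (T(C) = (2 + C) + (-4 - 3) = (2 + C) - 7 = -5 + C)
v(X) = (-5 + 2*X)/(2*X) (v(X) = (X + (-5 + X))/(X + X) = (-5 + 2*X)/((2*X)) = (-5 + 2*X)*(1/(2*X)) = (-5 + 2*X)/(2*X))
(√(16 - 23) + r(-11))*v(1) = (√(16 - 23) - 9)*((-5/2 + 1)/1) = (√(-7) - 9)*(1*(-3/2)) = (I*√7 - 9)*(-3/2) = (-9 + I*√7)*(-3/2) = 27/2 - 3*I*√7/2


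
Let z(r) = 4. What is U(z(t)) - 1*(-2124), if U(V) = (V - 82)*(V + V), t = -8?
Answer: 1500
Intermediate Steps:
U(V) = 2*V*(-82 + V) (U(V) = (-82 + V)*(2*V) = 2*V*(-82 + V))
U(z(t)) - 1*(-2124) = 2*4*(-82 + 4) - 1*(-2124) = 2*4*(-78) + 2124 = -624 + 2124 = 1500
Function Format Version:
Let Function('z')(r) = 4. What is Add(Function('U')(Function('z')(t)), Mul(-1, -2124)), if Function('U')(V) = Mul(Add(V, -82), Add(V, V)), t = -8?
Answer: 1500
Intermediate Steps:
Function('U')(V) = Mul(2, V, Add(-82, V)) (Function('U')(V) = Mul(Add(-82, V), Mul(2, V)) = Mul(2, V, Add(-82, V)))
Add(Function('U')(Function('z')(t)), Mul(-1, -2124)) = Add(Mul(2, 4, Add(-82, 4)), Mul(-1, -2124)) = Add(Mul(2, 4, -78), 2124) = Add(-624, 2124) = 1500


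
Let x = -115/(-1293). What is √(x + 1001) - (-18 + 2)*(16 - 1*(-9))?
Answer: 400 + 2*√418417386/1293 ≈ 431.64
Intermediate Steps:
x = 115/1293 (x = -115*(-1/1293) = 115/1293 ≈ 0.088940)
√(x + 1001) - (-18 + 2)*(16 - 1*(-9)) = √(115/1293 + 1001) - (-18 + 2)*(16 - 1*(-9)) = √(1294408/1293) - (-16)*(16 + 9) = 2*√418417386/1293 - (-16)*25 = 2*√418417386/1293 - 1*(-400) = 2*√418417386/1293 + 400 = 400 + 2*√418417386/1293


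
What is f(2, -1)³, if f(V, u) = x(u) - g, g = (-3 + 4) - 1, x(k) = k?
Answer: -1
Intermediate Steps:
g = 0 (g = 1 - 1 = 0)
f(V, u) = u (f(V, u) = u - 1*0 = u + 0 = u)
f(2, -1)³ = (-1)³ = -1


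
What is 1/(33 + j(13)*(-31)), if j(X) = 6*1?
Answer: -1/153 ≈ -0.0065359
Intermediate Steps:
j(X) = 6
1/(33 + j(13)*(-31)) = 1/(33 + 6*(-31)) = 1/(33 - 186) = 1/(-153) = -1/153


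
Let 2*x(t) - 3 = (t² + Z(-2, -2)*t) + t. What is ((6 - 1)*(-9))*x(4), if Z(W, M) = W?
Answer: -675/2 ≈ -337.50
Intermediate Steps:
x(t) = 3/2 + t²/2 - t/2 (x(t) = 3/2 + ((t² - 2*t) + t)/2 = 3/2 + (t² - t)/2 = 3/2 + (t²/2 - t/2) = 3/2 + t²/2 - t/2)
((6 - 1)*(-9))*x(4) = ((6 - 1)*(-9))*(3/2 + (½)*4² - ½*4) = (5*(-9))*(3/2 + (½)*16 - 2) = -45*(3/2 + 8 - 2) = -45*15/2 = -675/2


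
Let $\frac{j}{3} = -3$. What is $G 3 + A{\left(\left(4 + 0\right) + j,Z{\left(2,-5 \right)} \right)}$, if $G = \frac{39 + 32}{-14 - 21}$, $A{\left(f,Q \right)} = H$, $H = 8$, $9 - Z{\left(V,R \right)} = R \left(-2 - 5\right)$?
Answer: $\frac{67}{35} \approx 1.9143$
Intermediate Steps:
$j = -9$ ($j = 3 \left(-3\right) = -9$)
$Z{\left(V,R \right)} = 9 + 7 R$ ($Z{\left(V,R \right)} = 9 - R \left(-2 - 5\right) = 9 - R \left(-7\right) = 9 - - 7 R = 9 + 7 R$)
$A{\left(f,Q \right)} = 8$
$G = - \frac{71}{35}$ ($G = \frac{71}{-35} = 71 \left(- \frac{1}{35}\right) = - \frac{71}{35} \approx -2.0286$)
$G 3 + A{\left(\left(4 + 0\right) + j,Z{\left(2,-5 \right)} \right)} = \left(- \frac{71}{35}\right) 3 + 8 = - \frac{213}{35} + 8 = \frac{67}{35}$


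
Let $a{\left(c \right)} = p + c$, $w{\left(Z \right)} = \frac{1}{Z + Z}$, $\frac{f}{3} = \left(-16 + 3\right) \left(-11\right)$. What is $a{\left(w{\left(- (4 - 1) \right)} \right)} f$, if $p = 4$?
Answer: $\frac{3289}{2} \approx 1644.5$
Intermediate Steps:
$f = 429$ ($f = 3 \left(-16 + 3\right) \left(-11\right) = 3 \left(\left(-13\right) \left(-11\right)\right) = 3 \cdot 143 = 429$)
$w{\left(Z \right)} = \frac{1}{2 Z}$
$a{\left(c \right)} = 4 + c$
$a{\left(w{\left(- (4 - 1) \right)} \right)} f = \left(4 + \frac{1}{2 \left(- (4 - 1)\right)}\right) 429 = \left(4 + \frac{1}{2 \left(\left(-1\right) 3\right)}\right) 429 = \left(4 + \frac{1}{2 \left(-3\right)}\right) 429 = \left(4 + \frac{1}{2} \left(- \frac{1}{3}\right)\right) 429 = \left(4 - \frac{1}{6}\right) 429 = \frac{23}{6} \cdot 429 = \frac{3289}{2}$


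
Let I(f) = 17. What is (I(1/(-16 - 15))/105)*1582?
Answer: 3842/15 ≈ 256.13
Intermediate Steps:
(I(1/(-16 - 15))/105)*1582 = (17/105)*1582 = 3842/15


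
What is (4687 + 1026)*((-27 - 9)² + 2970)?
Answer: 24371658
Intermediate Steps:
(4687 + 1026)*((-27 - 9)² + 2970) = 5713*((-36)² + 2970) = 5713*(1296 + 2970) = 5713*4266 = 24371658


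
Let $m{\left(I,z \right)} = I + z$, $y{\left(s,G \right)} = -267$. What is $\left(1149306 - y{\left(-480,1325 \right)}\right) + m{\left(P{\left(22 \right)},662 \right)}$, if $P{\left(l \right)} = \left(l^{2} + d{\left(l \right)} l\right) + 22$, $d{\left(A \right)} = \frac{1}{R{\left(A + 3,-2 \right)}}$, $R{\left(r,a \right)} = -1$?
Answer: $1150719$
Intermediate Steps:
$d{\left(A \right)} = -1$ ($d{\left(A \right)} = \frac{1}{-1} = -1$)
$P{\left(l \right)} = 22 + l^{2} - l$ ($P{\left(l \right)} = \left(l^{2} - l\right) + 22 = 22 + l^{2} - l$)
$\left(1149306 - y{\left(-480,1325 \right)}\right) + m{\left(P{\left(22 \right)},662 \right)} = \left(1149306 - -267\right) + \left(\left(22 + 22^{2} - 22\right) + 662\right) = \left(1149306 + 267\right) + \left(\left(22 + 484 - 22\right) + 662\right) = 1149573 + \left(484 + 662\right) = 1149573 + 1146 = 1150719$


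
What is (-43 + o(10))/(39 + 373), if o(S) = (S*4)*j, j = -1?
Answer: -83/412 ≈ -0.20146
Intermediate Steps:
o(S) = -4*S (o(S) = (S*4)*(-1) = (4*S)*(-1) = -4*S)
(-43 + o(10))/(39 + 373) = (-43 - 4*10)/(39 + 373) = (-43 - 40)/412 = -83*1/412 = -83/412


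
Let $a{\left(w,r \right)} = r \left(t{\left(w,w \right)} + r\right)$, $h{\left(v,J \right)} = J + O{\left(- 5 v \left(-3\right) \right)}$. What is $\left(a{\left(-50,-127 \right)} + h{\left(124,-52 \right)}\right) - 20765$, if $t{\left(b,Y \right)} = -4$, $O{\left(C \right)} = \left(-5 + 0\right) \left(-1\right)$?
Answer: $-4175$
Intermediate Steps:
$O{\left(C \right)} = 5$ ($O{\left(C \right)} = \left(-5\right) \left(-1\right) = 5$)
$h{\left(v,J \right)} = 5 + J$ ($h{\left(v,J \right)} = J + 5 = 5 + J$)
$a{\left(w,r \right)} = r \left(-4 + r\right)$
$\left(a{\left(-50,-127 \right)} + h{\left(124,-52 \right)}\right) - 20765 = \left(- 127 \left(-4 - 127\right) + \left(5 - 52\right)\right) - 20765 = \left(\left(-127\right) \left(-131\right) - 47\right) - 20765 = \left(16637 - 47\right) - 20765 = 16590 - 20765 = -4175$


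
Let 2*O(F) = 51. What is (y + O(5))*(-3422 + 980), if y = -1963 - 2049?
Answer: 9735033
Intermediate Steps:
O(F) = 51/2 (O(F) = (½)*51 = 51/2)
y = -4012
(y + O(5))*(-3422 + 980) = (-4012 + 51/2)*(-3422 + 980) = -7973/2*(-2442) = 9735033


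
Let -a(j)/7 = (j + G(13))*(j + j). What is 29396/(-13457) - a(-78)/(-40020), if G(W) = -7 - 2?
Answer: -7054301/1547555 ≈ -4.5583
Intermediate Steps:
G(W) = -9
a(j) = -14*j*(-9 + j) (a(j) = -7*(j - 9)*(j + j) = -7*(-9 + j)*2*j = -14*j*(-9 + j))
29396/(-13457) - a(-78)/(-40020) = 29396/(-13457) - 14*(-78)*(9 - 1*(-78))/(-40020) = 29396*(-1/13457) - 14*(-78)*(9 + 78)*(-1/40020) = -29396/13457 - 14*(-78)*87*(-1/40020) = -29396/13457 - 1*(-95004)*(-1/40020) = -29396/13457 + 95004*(-1/40020) = -29396/13457 - 273/115 = -7054301/1547555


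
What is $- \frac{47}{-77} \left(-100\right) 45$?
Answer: $- \frac{211500}{77} \approx -2746.8$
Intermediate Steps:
$- \frac{47}{-77} \left(-100\right) 45 = \left(-47\right) \left(- \frac{1}{77}\right) \left(-100\right) 45 = \frac{47}{77} \left(-100\right) 45 = \left(- \frac{4700}{77}\right) 45 = - \frac{211500}{77}$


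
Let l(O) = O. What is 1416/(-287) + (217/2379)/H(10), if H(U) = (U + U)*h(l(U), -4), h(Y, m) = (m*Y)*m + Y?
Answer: -11453395321/2321428200 ≈ -4.9338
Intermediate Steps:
h(Y, m) = Y + Y*m² (h(Y, m) = (Y*m)*m + Y = Y*m² + Y = Y + Y*m²)
H(U) = 34*U² (H(U) = (U + U)*(U*(1 + (-4)²)) = (2*U)*(U*(1 + 16)) = (2*U)*(U*17) = (2*U)*(17*U) = 34*U²)
1416/(-287) + (217/2379)/H(10) = 1416/(-287) + (217/2379)/((34*10²)) = 1416*(-1/287) + (217*(1/2379))/((34*100)) = -1416/287 + (217/2379)/3400 = -1416/287 + (217/2379)*(1/3400) = -1416/287 + 217/8088600 = -11453395321/2321428200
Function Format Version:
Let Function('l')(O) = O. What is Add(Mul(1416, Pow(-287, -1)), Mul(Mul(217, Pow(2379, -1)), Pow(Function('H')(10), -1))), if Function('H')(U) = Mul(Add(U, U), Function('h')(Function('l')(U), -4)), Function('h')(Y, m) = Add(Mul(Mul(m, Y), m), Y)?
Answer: Rational(-11453395321, 2321428200) ≈ -4.9338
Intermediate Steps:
Function('h')(Y, m) = Add(Y, Mul(Y, Pow(m, 2))) (Function('h')(Y, m) = Add(Mul(Mul(Y, m), m), Y) = Add(Mul(Y, Pow(m, 2)), Y) = Add(Y, Mul(Y, Pow(m, 2))))
Function('H')(U) = Mul(34, Pow(U, 2)) (Function('H')(U) = Mul(Add(U, U), Mul(U, Add(1, Pow(-4, 2)))) = Mul(Mul(2, U), Mul(U, Add(1, 16))) = Mul(Mul(2, U), Mul(U, 17)) = Mul(Mul(2, U), Mul(17, U)) = Mul(34, Pow(U, 2)))
Add(Mul(1416, Pow(-287, -1)), Mul(Mul(217, Pow(2379, -1)), Pow(Function('H')(10), -1))) = Add(Mul(1416, Pow(-287, -1)), Mul(Mul(217, Pow(2379, -1)), Pow(Mul(34, Pow(10, 2)), -1))) = Add(Mul(1416, Rational(-1, 287)), Mul(Mul(217, Rational(1, 2379)), Pow(Mul(34, 100), -1))) = Add(Rational(-1416, 287), Mul(Rational(217, 2379), Pow(3400, -1))) = Add(Rational(-1416, 287), Mul(Rational(217, 2379), Rational(1, 3400))) = Add(Rational(-1416, 287), Rational(217, 8088600)) = Rational(-11453395321, 2321428200)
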